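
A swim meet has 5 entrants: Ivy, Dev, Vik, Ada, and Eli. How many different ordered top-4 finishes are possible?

This is an ordered selection of 4 from 5: P(5,4).
That gives 5 × 4 × 3 × 2 = 120.

120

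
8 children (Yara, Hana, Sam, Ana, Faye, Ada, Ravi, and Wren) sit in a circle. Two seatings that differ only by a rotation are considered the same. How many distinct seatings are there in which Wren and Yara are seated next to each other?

1440

Treat {Wren, Yara} as one unit (2 internal orders) and seat the resulting 7 units around the table: (6)! circular arrangements.
So 2 × (6)! = 2 × 720 = 1440.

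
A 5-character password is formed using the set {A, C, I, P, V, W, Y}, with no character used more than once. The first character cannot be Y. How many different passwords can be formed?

2160

The first character has 7−1 = 6 choices (anything except Y).
The remaining 4 characters are filled from the other 6 symbols without repetition: 6 × 5 × 4 × 3 = 360.
Total: 6 × 360 = 2160.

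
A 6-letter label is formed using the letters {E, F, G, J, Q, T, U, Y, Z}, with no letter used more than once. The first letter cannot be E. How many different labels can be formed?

The first letter has 9−1 = 8 choices (anything except E).
The remaining 5 letters are filled from the other 8 symbols without repetition: 8 × 7 × 6 × 5 × 4 = 6720.
Total: 8 × 6720 = 53760.

53760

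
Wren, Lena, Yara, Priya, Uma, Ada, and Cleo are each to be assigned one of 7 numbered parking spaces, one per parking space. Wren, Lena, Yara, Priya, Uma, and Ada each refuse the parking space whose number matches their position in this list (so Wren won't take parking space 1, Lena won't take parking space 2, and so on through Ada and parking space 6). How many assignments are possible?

2119

Let Aᵢ (for 1 ≤ i ≤ 6) be the placements that put person i in their forbidden parking space. Any j of these fix j positions, leaving (7−j)! ways to fill the rest, and there are C(6,j) ways to pick which j.
By inclusion–exclusion, the number of valid placements is Σ_{j=0}^{6} (−1)^j C(6,j)·(7−j)!.
Computing: 5040 − 4320 + 1800 − 480 + 90 − 12 + 1 = 2119.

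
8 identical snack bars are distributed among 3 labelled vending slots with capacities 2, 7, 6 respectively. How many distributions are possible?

20

By stars and bars, unrestricted non-negative solutions to x_1+…+x_3 = 8 number C(8+2,2) = 45.
Subtract solutions that violate a single cap (substitute x_i' = x_i − (cap_i+1)): x_1 ≥ 3 gives C(7,2) = 21; x_2 ≥ 8 gives C(2,2) = 1; x_3 ≥ 7 gives C(3,2) = 3. Together 25.
No two caps can be exceeded simultaneously, so the pair terms are all 0.
By inclusion–exclusion the count is 45 − 25 + 0 = 20.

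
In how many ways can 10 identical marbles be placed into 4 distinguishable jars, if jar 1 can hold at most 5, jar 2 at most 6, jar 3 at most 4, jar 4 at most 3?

Without the upper bounds there are C(13,3) = 286 ways to split 10 among 4 jars.
Subtract solutions that violate a single cap (substitute x_i' = x_i − (cap_i+1)): x_1 ≥ 6 gives C(7,3) = 35; x_2 ≥ 7 gives C(6,3) = 20; x_3 ≥ 5 gives C(8,3) = 56; x_4 ≥ 4 gives C(9,3) = 84. Together 195.
Add back pairs where two caps are both exceeded: 0 + 0 + 1 + 0 + 0 + 4 = 5.
By inclusion–exclusion the count is 286 − 195 + 5 = 96.

96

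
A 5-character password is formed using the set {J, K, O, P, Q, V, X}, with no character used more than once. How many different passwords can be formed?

2520

This is a permutation of 5 out of 7: P(7,5) = 7!/2!.
7 × 6 × 5 × 4 × 3 = 2520.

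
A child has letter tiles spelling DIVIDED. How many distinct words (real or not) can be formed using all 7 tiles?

420

Letter multiplicities in DIVIDED: D×3, E×1, I×2, V×1.
So there are 7! / (3!·2!) = 420 distinguishable arrangements.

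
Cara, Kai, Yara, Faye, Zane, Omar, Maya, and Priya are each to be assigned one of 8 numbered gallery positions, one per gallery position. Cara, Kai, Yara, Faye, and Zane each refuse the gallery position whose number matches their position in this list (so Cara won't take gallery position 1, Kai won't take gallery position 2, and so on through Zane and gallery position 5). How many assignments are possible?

21234

Let Aᵢ (for 1 ≤ i ≤ 5) be the placements that put person i in their forbidden gallery position. Any j of these fix j positions, leaving (8−j)! ways to fill the rest, and there are C(5,j) ways to pick which j.
By inclusion–exclusion, the number of valid placements is Σ_{j=0}^{5} (−1)^j C(5,j)·(8−j)!.
Computing: 40320 − 25200 + 7200 − 1200 + 120 − 6 = 21234.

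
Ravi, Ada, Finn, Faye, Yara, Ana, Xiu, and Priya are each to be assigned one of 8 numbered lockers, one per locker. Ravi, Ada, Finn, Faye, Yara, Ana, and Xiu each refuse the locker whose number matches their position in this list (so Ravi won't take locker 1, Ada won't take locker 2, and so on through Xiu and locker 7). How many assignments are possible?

16687

Let Aᵢ (for 1 ≤ i ≤ 7) be the placements that put person i in their forbidden locker. Any j of these fix j positions, leaving (8−j)! ways to fill the rest, and there are C(7,j) ways to pick which j.
By inclusion–exclusion, the number of valid placements is Σ_{j=0}^{7} (−1)^j C(7,j)·(8−j)!.
Computing: 40320 − 35280 + 15120 − 4200 + 840 − 126 + 14 − 1 = 16687.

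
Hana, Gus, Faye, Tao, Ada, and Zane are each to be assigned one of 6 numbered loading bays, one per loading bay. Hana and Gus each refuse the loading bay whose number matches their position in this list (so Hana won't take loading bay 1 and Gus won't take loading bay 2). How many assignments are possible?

504

Let Aᵢ (for i ∈ {1, 2}) be the placements that put person i in their forbidden loading bay. Any j of these fix j positions, leaving (6−j)! ways to fill the rest, and there are C(2,j) ways to pick which j.
By inclusion–exclusion, the number of valid placements is Σ_{j=0}^{2} (−1)^j C(2,j)·(6−j)!.
Computing: 720 − 240 + 24 = 504.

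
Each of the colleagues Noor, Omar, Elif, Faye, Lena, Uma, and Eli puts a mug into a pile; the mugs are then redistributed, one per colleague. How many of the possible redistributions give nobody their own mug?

1854

This is the derangement count D_7: permutations of 7 items with no fixed point.
By inclusion–exclusion this is Σ_{j=0}^{7} (−1)^j C(7,j)·(7−j)!.
Computing: 5040 − 5040 + 2520 − 840 + 210 − 42 + 7 − 1 = 1854.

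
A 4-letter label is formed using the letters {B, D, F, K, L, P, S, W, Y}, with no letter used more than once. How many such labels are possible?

3024

Choose and order 4 of the 9 symbols: the first letter has 9 options, the next 8, then 7, 6.
9 × 8 × 7 × 6 = 3024.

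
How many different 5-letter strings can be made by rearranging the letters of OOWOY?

The 5 letters of OOWOY have repeats: O appearing 3 times.
Dividing 5! = 120 by 3! = 6 for the repeated letters gives 20.

20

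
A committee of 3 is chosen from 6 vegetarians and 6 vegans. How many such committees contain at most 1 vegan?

Split by how many vegans are chosen (0 through 1).
Sum: C(6,0)·C(6,3) + C(6,1)·C(6,2) = 20 + 90 = 110.

110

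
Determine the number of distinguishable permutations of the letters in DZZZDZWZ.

DZZZDZWZ has 8 letters with D appearing twice and Z appearing 5 times.
The number of distinct arrangements is 8!/(5!·2!) = 40320/240 = 168.

168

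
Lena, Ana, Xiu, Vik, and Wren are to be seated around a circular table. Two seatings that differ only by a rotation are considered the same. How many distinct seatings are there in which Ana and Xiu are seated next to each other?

12

Treat {Ana, Xiu} as one unit (2 internal orders) and seat the resulting 4 units around the table: (3)! circular arrangements.
So 2 × (3)! = 2 × 6 = 12.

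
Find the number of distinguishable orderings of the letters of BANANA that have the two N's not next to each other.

40

There are 6!/(3!·2!) = 60 arrangements of BANANA in total.
Arrangements with the N's together: treat NN as one letter, giving (5)!/(3!) = 20.
Subtracting, 60 − 20 = 40 arrangements keep the N's apart.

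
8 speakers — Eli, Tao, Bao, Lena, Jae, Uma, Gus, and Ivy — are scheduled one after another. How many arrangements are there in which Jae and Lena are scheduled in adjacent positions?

Treat {Jae, Lena} as a single unit. There are 7 units to order, and the pair itself can be ordered 2 ways.
That gives 2 × 7! = 2 × 5040 = 10080.

10080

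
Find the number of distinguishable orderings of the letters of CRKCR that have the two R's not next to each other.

18

Total arrangements of CRKCR: 5!/(2!·2!) = 30.
If the two R's are adjacent, glue them into one block, leaving 4 items to arrange: (4)!/(2!) = 12 ways.
Hence 30 − 12 = 18.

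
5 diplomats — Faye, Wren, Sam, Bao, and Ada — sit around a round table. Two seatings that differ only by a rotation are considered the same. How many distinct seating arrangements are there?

24

Fix one person's seat to break rotational symmetry; the remaining 4 people can be arranged in (4)! = 24 ways.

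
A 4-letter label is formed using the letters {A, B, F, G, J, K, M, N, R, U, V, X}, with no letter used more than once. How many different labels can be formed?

With no repetition, fill the 4 letters in order: 12 choices, then 11, down to 9.
That product is 12 × 11 × 10 × 9 = 11880.

11880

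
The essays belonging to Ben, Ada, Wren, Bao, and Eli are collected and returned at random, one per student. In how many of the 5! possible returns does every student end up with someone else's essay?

44

This is the derangement count D_5: permutations of 5 items with no fixed point.
By inclusion–exclusion this is Σ_{j=0}^{5} (−1)^j C(5,j)·(5−j)!.
Computing: 120 − 120 + 60 − 20 + 5 − 1 = 44.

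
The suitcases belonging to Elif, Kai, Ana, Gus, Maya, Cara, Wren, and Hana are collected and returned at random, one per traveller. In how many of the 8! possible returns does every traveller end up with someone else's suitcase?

Count assignments avoiding every fixed point. For any j of the 8 travellers fixed to their own suitcase, the other 8−j can be arranged in (8−j)! ways.
By inclusion–exclusion this is Σ_{j=0}^{8} (−1)^j C(8,j)·(8−j)!.
Computing: 40320 − 40320 + 20160 − 6720 + 1680 − 336 + 56 − 8 + 1 = 14833.

14833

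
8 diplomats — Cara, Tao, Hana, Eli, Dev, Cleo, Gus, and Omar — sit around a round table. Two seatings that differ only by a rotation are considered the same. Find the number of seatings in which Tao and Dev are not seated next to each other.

3600

Without the restriction there are (7)! = 5040 seatings.
Those with Tao next to Dev: fuse the pair into one unit and seat 7 units around a circle — 2·(6)! = 1440.
Subtracting, 5040 − 1440 = 3600.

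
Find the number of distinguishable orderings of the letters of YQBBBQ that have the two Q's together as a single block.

Treat the 2 copies of Q as a single block. The multiset to arrange is then {QQ, B, B, B, Y}, 5 items in all.
That gives (5)!/(3!) = 20 arrangements.

20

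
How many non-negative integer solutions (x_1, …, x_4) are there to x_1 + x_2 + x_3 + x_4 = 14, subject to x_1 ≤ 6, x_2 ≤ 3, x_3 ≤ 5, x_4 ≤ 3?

Ignoring the caps, the number of non-negative solutions to x_1+…+x_4 = 14 is C(17,3) = 680.
Subtract solutions that violate a single cap (substitute x_i' = x_i − (cap_i+1)): x_1 ≥ 7 gives C(10,3) = 120; x_2 ≥ 4 gives C(13,3) = 286; x_3 ≥ 6 gives C(11,3) = 165; x_4 ≥ 4 gives C(13,3) = 286. Together 857.
Add back pairs where two caps are both exceeded: 20 + 4 + 20 + 35 + 84 + 35 = 198.
Subtract triples: 0 + 0 + 0 + 1 = 1.
By inclusion–exclusion the count is 680 − 857 + 198 − 1 = 20.

20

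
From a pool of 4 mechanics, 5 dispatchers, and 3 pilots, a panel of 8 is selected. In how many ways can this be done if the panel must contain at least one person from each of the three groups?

485

Unrestricted: C(12,8) = 495 ways to pick any 8 of the 12.
Selections missing a whole group: no mechanics → C(8,8) = 1; no dispatchers → C(7,8) = 0; no pilots → C(9,8) = 9.
Add back selections omitting two groups (i.e. drawn from a single group): C(4,8) + C(5,8) + C(3,8) = 0.
By inclusion–exclusion: 495 − 10 + 0 = 485.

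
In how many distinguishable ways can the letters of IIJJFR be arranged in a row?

IIJJFR has 6 letters with I appearing twice and J appearing twice.
The number of distinct arrangements is 6!/(2!·2!) = 720/4 = 180.

180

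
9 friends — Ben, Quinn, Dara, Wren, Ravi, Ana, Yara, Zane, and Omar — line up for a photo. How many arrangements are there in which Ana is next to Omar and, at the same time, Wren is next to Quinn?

Treat {Ana,Omar} as one block (2 orders) and {Wren,Quinn} as another (2 orders).
That leaves 7 units to arrange: 2 × 2 × 7! = 4 × 5040 = 20160.

20160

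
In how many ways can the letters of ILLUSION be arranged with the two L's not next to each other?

Total arrangements of ILLUSION: 8!/(2!·2!) = 10080.
If the two L's are adjacent, glue them into one block, leaving 7 items to arrange: (7)!/(2!) = 2520 ways.
Subtracting, 10080 − 2520 = 7560 arrangements keep the L's apart.

7560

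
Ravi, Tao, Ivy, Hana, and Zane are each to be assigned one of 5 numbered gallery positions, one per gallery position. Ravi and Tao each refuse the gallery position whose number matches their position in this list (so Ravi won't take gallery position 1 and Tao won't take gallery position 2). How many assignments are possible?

Let Aᵢ (for i ∈ {1, 2}) be the placements that put person i in their forbidden gallery position. Any j of these fix j positions, leaving (5−j)! ways to fill the rest, and there are C(2,j) ways to pick which j.
By inclusion–exclusion, the number of valid placements is Σ_{j=0}^{2} (−1)^j C(2,j)·(5−j)!.
Computing: 120 − 48 + 6 = 78.

78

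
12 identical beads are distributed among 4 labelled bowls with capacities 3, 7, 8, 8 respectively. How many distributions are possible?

216

By stars and bars, unrestricted non-negative solutions to x_1+…+x_4 = 12 number C(12+3,3) = 455.
Subtract solutions that violate a single cap (substitute x_i' = x_i − (cap_i+1)): x_1 ≥ 4 gives C(11,3) = 165; x_2 ≥ 8 gives C(7,3) = 35; x_3 ≥ 9 gives C(6,3) = 20; x_4 ≥ 9 gives C(6,3) = 20. Together 240.
Add back pairs where two caps are both exceeded: 1 + 0 + 0 + 0 + 0 + 0 = 1.
By inclusion–exclusion the count is 455 − 240 + 1 = 216.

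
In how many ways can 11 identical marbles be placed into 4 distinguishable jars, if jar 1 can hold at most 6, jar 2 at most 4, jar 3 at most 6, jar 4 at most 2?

By stars and bars, unrestricted non-negative solutions to x_1+…+x_4 = 11 number C(11+3,3) = 364.
Subtract solutions that violate a single cap (substitute x_i' = x_i − (cap_i+1)): x_1 ≥ 7 gives C(7,3) = 35; x_2 ≥ 5 gives C(9,3) = 84; x_3 ≥ 7 gives C(7,3) = 35; x_4 ≥ 3 gives C(11,3) = 165. Together 319.
Add back pairs where two caps are both exceeded: 0 + 0 + 4 + 0 + 20 + 4 = 28.
By inclusion–exclusion the count is 364 − 319 + 28 = 73.

73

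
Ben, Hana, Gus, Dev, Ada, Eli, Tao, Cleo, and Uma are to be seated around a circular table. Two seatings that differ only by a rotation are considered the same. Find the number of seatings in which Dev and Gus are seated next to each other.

10080

Glue Dev and Gus into a block (2 internal orders). Seating 8 units around a circle gives (7)! arrangements.
So 2 × (7)! = 2 × 5040 = 10080.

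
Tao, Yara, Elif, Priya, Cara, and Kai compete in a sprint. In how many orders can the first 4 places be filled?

This is an ordered selection of 4 from 6: P(6,4).
That gives 6 × 5 × 4 × 3 = 360.

360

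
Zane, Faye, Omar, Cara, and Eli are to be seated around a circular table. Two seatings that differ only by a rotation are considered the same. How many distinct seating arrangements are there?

24

Seat Zane anywhere (absorbing the rotational symmetry), then permute the other 4: (4)! = 24.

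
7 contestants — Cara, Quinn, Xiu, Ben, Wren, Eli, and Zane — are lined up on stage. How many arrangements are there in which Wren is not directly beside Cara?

Of the 7! = 5040 arrangements, those with Wren and Cara adjacent number 2 × 6! = 1440 (treat the pair as a block with 2 internal orders).
So 5040 − 1440 = 3600 arrangements keep them apart.

3600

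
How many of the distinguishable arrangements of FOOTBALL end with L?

2520

Fix L in the last position and arrange the remaining 7 letters.
Those 7 letters have O appearing twice, giving (7)!/(2!) = 2520.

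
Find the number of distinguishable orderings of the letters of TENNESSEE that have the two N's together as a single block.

840

Treat the 2 copies of N as a single block. The multiset to arrange is then {NN, E, E, E, E, S, S, T}, 8 items in all.
That gives (8)!/(4!·2!) = 840 arrangements.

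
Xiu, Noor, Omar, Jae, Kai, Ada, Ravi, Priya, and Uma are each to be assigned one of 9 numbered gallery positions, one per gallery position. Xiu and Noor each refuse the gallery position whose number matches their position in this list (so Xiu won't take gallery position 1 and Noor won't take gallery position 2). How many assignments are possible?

287280

Let Aᵢ (for i ∈ {1, 2}) be the placements that put person i in their forbidden gallery position. Any j of these fix j positions, leaving (9−j)! ways to fill the rest, and there are C(2,j) ways to pick which j.
By inclusion–exclusion, the number of valid placements is Σ_{j=0}^{2} (−1)^j C(2,j)·(9−j)!.
Computing: 362880 − 80640 + 5040 = 287280.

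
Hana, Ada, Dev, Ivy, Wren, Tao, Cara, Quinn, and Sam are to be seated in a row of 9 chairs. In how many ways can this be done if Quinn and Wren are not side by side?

282240

Of the 9! = 362880 arrangements, those with Quinn and Wren adjacent number 2 × 8! = 80640 (treat the pair as a block with 2 internal orders).
So 362880 − 80640 = 282240 arrangements keep them apart.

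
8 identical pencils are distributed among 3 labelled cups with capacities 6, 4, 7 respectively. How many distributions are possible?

Ignoring the caps, the number of non-negative solutions to x_1+…+x_3 = 8 is C(10,2) = 45.
Subtract solutions that violate a single cap (substitute x_i' = x_i − (cap_i+1)): x_1 ≥ 7 gives C(3,2) = 3; x_2 ≥ 5 gives C(5,2) = 10; x_3 ≥ 8 gives C(2,2) = 1. Together 14.
No two caps can be exceeded simultaneously, so the pair terms are all 0.
By inclusion–exclusion the count is 45 − 14 + 0 = 31.

31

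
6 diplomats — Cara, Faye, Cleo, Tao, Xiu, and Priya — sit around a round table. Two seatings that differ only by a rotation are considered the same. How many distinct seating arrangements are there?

Fix one person's seat to break rotational symmetry; the remaining 5 people can be arranged in (5)! = 120 ways.

120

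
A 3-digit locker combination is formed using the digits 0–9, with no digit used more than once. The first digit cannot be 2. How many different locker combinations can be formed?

648

The first digit has 10−1 = 9 choices (anything except 2).
The remaining 2 digits are filled from the other 9 symbols without repetition: 9 × 8 = 72.
Total: 9 × 72 = 648.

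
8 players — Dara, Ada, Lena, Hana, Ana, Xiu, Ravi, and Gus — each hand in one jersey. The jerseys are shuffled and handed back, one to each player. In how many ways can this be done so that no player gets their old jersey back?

This is the derangement count D_8: permutations of 8 items with no fixed point.
By inclusion–exclusion this is Σ_{j=0}^{8} (−1)^j C(8,j)·(8−j)!.
Computing: 40320 − 40320 + 20160 − 6720 + 1680 − 336 + 56 − 8 + 1 = 14833.

14833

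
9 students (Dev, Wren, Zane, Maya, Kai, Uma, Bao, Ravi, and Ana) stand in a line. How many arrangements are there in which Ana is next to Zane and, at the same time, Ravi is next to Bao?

20160

Treat {Ana,Zane} as one block (2 orders) and {Ravi,Bao} as another (2 orders).
That leaves 7 units to arrange: 2 × 2 × 7! = 4 × 5040 = 20160.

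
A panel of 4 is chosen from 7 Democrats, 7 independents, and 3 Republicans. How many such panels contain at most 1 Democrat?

1050

Split by how many Democrats are chosen (0 through 1).
Sum: C(7,0)·C(10,4) + C(7,1)·C(10,3) = 210 + 840 = 1050.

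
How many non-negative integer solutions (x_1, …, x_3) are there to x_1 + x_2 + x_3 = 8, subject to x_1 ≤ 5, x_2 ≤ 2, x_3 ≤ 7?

Ignoring the caps, the number of non-negative solutions to x_1+…+x_3 = 8 is C(10,2) = 45.
Subtract solutions that violate a single cap (substitute x_i' = x_i − (cap_i+1)): x_1 ≥ 6 gives C(4,2) = 6; x_2 ≥ 3 gives C(7,2) = 21; x_3 ≥ 8 gives C(2,2) = 1. Together 28.
No two caps can be exceeded simultaneously, so the pair terms are all 0.
By inclusion–exclusion the count is 45 − 28 + 0 = 17.

17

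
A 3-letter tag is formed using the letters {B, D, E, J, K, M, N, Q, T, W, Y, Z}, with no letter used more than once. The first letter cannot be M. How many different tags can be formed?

1210

The first letter has 12−1 = 11 choices (anything except M).
The remaining 2 letters are filled from the other 11 symbols without repetition: 11 × 10 = 110.
Total: 11 × 110 = 1210.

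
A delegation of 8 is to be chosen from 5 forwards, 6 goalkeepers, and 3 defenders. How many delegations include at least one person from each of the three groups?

Unrestricted: C(14,8) = 3003 ways to pick any 8 of the 14.
Subtract selections that omit an entire group: no forwards → C(9,8) = 9; no goalkeepers → C(8,8) = 1; no defenders → C(11,8) = 165.
Add back selections omitting two groups (i.e. drawn from a single group): C(5,8) + C(6,8) + C(3,8) = 0.
By inclusion–exclusion: 3003 − 175 + 0 = 2828.

2828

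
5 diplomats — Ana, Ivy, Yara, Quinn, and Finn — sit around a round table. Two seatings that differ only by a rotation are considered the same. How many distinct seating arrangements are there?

Fix one person's seat to break rotational symmetry; the remaining 4 people can be arranged in (4)! = 24 ways.

24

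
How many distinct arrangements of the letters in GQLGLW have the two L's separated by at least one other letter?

There are 6!/(2!·2!) = 180 arrangements of GQLGLW in total.
Arrangements with the L's together: treat LL as one letter, giving (5)!/(2!) = 60.
Hence 180 − 60 = 120.

120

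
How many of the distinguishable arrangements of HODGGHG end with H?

120

Fix H in the last position and arrange the remaining 6 letters.
Those 6 letters have G appearing 3 times, giving (6)!/(3!) = 120.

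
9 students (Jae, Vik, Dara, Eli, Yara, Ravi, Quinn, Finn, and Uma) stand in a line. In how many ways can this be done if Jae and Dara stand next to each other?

Place the 7 others and the Jae-Dara pair as 8 objects in a line; the pair has 2 internal arrangements.
That gives 2 × 8! = 2 × 40320 = 80640.

80640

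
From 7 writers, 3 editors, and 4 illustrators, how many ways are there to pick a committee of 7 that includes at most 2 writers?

491

Split by how many writers are chosen (0 through 2).
Sum: C(7,0)·C(7,7) + C(7,1)·C(7,6) + C(7,2)·C(7,5) = 1 + 49 + 441 = 491.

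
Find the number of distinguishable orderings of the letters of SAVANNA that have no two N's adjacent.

Total arrangements of SAVANNA: 7!/(3!·2!) = 420.
Arrangements with the N's together: treat NN as one letter, giving (6)!/(3!) = 120.
Hence 420 − 120 = 300.

300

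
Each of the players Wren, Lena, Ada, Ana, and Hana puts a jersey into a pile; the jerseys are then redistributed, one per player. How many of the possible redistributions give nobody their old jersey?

44

Let Aᵢ be the assignments in which player i gets their old jersey. We want the size of the complement of A₁∪…∪A_5.
By inclusion–exclusion this is Σ_{j=0}^{5} (−1)^j C(5,j)·(5−j)!.
Computing: 120 − 120 + 60 − 20 + 5 − 1 = 44.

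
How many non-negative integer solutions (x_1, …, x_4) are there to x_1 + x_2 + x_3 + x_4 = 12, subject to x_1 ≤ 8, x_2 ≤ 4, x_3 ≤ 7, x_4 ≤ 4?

170

Without the upper bounds there are C(15,3) = 455 ways to split 12 among 4 variables.
Subtract solutions that violate a single cap (substitute x_i' = x_i − (cap_i+1)): x_1 ≥ 9 gives C(6,3) = 20; x_2 ≥ 5 gives C(10,3) = 120; x_3 ≥ 8 gives C(7,3) = 35; x_4 ≥ 5 gives C(10,3) = 120. Together 295.
Add back pairs where two caps are both exceeded: 0 + 0 + 0 + 0 + 10 + 0 = 10.
By inclusion–exclusion the count is 455 − 295 + 10 = 170.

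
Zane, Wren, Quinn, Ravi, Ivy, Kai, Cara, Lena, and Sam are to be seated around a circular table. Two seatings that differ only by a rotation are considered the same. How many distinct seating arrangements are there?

40320

Seat Zane anywhere (absorbing the rotational symmetry), then permute the other 8: (8)! = 40320.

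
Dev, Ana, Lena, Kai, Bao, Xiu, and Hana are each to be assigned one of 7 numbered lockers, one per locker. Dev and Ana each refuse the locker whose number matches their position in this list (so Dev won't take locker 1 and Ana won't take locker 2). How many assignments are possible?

3720

Let Aᵢ (for i ∈ {1, 2}) be the placements that put person i in their forbidden locker. Any j of these fix j positions, leaving (7−j)! ways to fill the rest, and there are C(2,j) ways to pick which j.
By inclusion–exclusion, the number of valid placements is Σ_{j=0}^{2} (−1)^j C(2,j)·(7−j)!.
Computing: 5040 − 1440 + 120 = 3720.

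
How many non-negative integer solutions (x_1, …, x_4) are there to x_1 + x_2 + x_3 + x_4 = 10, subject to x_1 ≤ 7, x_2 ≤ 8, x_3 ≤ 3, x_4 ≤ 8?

Ignoring the caps, the number of non-negative solutions to x_1+…+x_4 = 10 is C(13,3) = 286.
Subtract solutions that violate a single cap (substitute x_i' = x_i − (cap_i+1)): x_1 ≥ 8 gives C(5,3) = 10; x_2 ≥ 9 gives C(4,3) = 4; x_3 ≥ 4 gives C(9,3) = 84; x_4 ≥ 9 gives C(4,3) = 4. Together 102.
No two caps can be exceeded simultaneously, so the pair terms are all 0.
By inclusion–exclusion the count is 286 − 102 + 0 = 184.

184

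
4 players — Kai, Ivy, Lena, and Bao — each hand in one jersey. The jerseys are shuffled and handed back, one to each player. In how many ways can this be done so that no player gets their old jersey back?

9

This is the derangement count D_4: permutations of 4 items with no fixed point.
By inclusion–exclusion this is Σ_{j=0}^{4} (−1)^j C(4,j)·(4−j)!.
Computing: 24 − 24 + 12 − 4 + 1 = 9.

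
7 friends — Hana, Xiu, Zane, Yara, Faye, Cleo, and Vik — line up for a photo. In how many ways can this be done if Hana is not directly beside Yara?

3600

Of the 7! = 5040 arrangements, those with Hana and Yara adjacent number 2 × 6! = 1440 (treat the pair as a block with 2 internal orders).
Complementary counting: 5040 − 1440 = 3600.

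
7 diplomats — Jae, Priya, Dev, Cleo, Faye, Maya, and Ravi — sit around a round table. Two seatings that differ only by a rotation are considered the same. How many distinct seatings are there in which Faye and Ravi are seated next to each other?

Glue Faye and Ravi into a block (2 internal orders). Seating 6 units around a circle gives (5)! arrangements.
So 2 × (5)! = 2 × 120 = 240.

240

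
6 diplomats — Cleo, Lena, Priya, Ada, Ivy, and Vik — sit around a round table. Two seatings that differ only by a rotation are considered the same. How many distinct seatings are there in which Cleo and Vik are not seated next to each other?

Without the restriction there are (5)! = 120 seatings.
Those with Cleo next to Vik: fuse the pair into one unit and seat 5 units around a circle — 2·(4)! = 48.
Subtracting, 120 − 48 = 72.

72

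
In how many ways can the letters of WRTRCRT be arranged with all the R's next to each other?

Treat the 3 copies of R as a single block. The multiset to arrange is then {RRR, C, T, T, W}, 5 items in all.
That gives (5)!/(2!) = 60 arrangements.

60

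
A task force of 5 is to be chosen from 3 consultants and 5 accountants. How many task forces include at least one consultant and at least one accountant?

Unrestricted: C(8,5) = 56 ways to pick any 5 of the 8.
Subtract selections that omit an entire group: no consultants → C(5,5) = 1; no accountants → C(3,5) = 0.
Both groups omitted at once is impossible, so 56 − 1 = 55.

55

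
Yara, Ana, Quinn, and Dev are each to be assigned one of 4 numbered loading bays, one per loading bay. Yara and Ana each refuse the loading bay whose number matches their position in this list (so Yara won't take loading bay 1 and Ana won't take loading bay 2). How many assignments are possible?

14

Let Aᵢ (for i ∈ {1, 2}) be the placements that put person i in their forbidden loading bay. Any j of these fix j positions, leaving (4−j)! ways to fill the rest, and there are C(2,j) ways to pick which j.
By inclusion–exclusion, the number of valid placements is Σ_{j=0}^{2} (−1)^j C(2,j)·(4−j)!.
Computing: 24 − 12 + 2 = 14.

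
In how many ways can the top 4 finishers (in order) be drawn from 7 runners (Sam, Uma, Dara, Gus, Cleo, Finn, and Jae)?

This is an ordered selection of 4 from 7: P(7,4).
That gives 7 × 6 × 5 × 4 = 840.

840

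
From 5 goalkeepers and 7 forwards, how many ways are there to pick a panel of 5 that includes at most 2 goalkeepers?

Split by how many goalkeepers are chosen (0 through 2).
Sum: C(5,0)·C(7,5) + C(5,1)·C(7,4) + C(5,2)·C(7,3) = 21 + 175 + 350 = 546.

546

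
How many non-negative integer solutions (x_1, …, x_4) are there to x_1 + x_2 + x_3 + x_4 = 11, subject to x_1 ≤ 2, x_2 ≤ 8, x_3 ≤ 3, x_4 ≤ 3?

By stars and bars, unrestricted non-negative solutions to x_1+…+x_4 = 11 number C(11+3,3) = 364.
Subtract solutions that violate a single cap (substitute x_i' = x_i − (cap_i+1)): x_1 ≥ 3 gives C(11,3) = 165; x_2 ≥ 9 gives C(5,3) = 10; x_3 ≥ 4 gives C(10,3) = 120; x_4 ≥ 4 gives C(10,3) = 120. Together 415.
Add back pairs where two caps are both exceeded: 0 + 35 + 35 + 0 + 0 + 20 = 90.
Subtract triples: 0 + 0 + 1 + 0 = 1.
By inclusion–exclusion the count is 364 − 415 + 90 − 1 = 38.

38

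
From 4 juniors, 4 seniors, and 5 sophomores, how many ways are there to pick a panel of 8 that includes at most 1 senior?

Split by how many seniors are chosen (0 through 1).
Sum: C(4,0)·C(9,8) + C(4,1)·C(9,7) = 9 + 144 = 153.

153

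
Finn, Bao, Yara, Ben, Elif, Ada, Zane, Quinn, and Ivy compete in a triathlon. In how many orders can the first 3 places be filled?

There are 9 choices for 1st place, 8 for 2nd, and 7 for 3rd.
That gives 9 × 8 × 7 = 504.

504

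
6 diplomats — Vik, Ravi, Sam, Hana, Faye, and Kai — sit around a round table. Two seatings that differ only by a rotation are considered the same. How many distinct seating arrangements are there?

120

Around a circle, 6 distinct people have 6!/6 = (5)! = 120 rotationally distinct seatings.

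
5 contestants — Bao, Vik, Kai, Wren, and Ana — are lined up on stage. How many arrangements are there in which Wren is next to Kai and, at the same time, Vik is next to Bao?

24

Treat {Wren,Kai} as one block (2 orders) and {Vik,Bao} as another (2 orders).
That leaves 3 units to arrange: 2 × 2 × 3! = 4 × 6 = 24.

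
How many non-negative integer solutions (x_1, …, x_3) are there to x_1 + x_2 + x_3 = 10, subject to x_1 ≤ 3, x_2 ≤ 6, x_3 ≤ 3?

Ignoring the caps, the number of non-negative solutions to x_1+…+x_3 = 10 is C(12,2) = 66.
Subtract solutions that violate a single cap (substitute x_i' = x_i − (cap_i+1)): x_1 ≥ 4 gives C(8,2) = 28; x_2 ≥ 7 gives C(5,2) = 10; x_3 ≥ 4 gives C(8,2) = 28. Together 66.
Add back pairs where two caps are both exceeded: 0 + 6 + 0 = 6.
By inclusion–exclusion the count is 66 − 66 + 6 = 6.

6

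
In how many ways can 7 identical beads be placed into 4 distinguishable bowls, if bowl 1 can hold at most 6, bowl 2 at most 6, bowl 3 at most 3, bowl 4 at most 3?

Ignoring the caps, the number of non-negative solutions to x_1+…+x_4 = 7 is C(10,3) = 120.
Subtract solutions that violate a single cap (substitute x_i' = x_i − (cap_i+1)): x_1 ≥ 7 gives C(3,3) = 1; x_2 ≥ 7 gives C(3,3) = 1; x_3 ≥ 4 gives C(6,3) = 20; x_4 ≥ 4 gives C(6,3) = 20. Together 42.
No two caps can be exceeded simultaneously, so the pair terms are all 0.
By inclusion–exclusion the count is 120 − 42 + 0 = 78.

78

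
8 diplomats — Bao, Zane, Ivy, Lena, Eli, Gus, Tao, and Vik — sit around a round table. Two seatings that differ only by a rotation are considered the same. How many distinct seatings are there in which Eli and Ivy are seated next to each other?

Treat {Eli, Ivy} as one unit (2 internal orders) and seat the resulting 7 units around the table: (6)! circular arrangements.
So 2 × (6)! = 2 × 720 = 1440.

1440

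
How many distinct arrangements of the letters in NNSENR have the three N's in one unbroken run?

24

Treat the 3 copies of N as a single block. The multiset to arrange is then {NNN, E, R, S}, 4 items in all.
All 4 items are distinct, so there are (4)! = 24 arrangements.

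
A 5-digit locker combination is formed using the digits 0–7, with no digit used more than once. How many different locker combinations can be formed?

This is a permutation of 5 out of 8: P(8,5) = 8!/3!.
8 × 7 × 6 × 5 × 4 = 6720.

6720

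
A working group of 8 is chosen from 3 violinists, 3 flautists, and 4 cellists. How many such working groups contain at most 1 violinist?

Split by how many violinists are chosen (0 through 1).
Sum: C(3,0)·C(7,8) + C(3,1)·C(7,7) = 0 + 3 = 3.

3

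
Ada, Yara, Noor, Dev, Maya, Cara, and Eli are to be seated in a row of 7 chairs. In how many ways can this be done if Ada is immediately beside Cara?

1440

Place the 5 others and the Ada-Cara pair as 6 objects in a line; the pair has 2 internal arrangements.
So the count is 2·(6)! = 1440.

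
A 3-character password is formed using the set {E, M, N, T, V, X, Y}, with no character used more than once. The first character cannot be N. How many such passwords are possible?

180

The first character has 7−1 = 6 choices (anything except N).
The remaining 2 characters are filled from the other 6 symbols without repetition: 6 × 5 = 30.
Total: 6 × 30 = 180.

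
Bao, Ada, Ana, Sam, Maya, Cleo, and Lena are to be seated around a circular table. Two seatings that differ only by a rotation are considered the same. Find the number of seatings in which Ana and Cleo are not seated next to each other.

480

All circular seatings of 7 people number (6)! = 720.
Those with Ana next to Cleo: fuse the pair into one unit and seat 6 units around a circle — 2·(5)! = 240.
Subtracting, 720 − 240 = 480.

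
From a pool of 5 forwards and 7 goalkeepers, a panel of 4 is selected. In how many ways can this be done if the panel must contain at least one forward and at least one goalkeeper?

Total 4-person selections from all 12: C(12,4) = 495.
Subtract selections that omit an entire group: no forwards → C(7,4) = 35; no goalkeepers → C(5,4) = 5.
Both groups omitted at once is impossible, so 495 − 40 = 455.

455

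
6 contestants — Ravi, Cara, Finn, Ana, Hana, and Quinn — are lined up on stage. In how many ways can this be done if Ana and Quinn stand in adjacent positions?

240

Treat {Ana, Quinn} as a single unit. There are 5 units to order, and the pair itself can be ordered 2 ways.
That gives 2 × 5! = 2 × 120 = 240.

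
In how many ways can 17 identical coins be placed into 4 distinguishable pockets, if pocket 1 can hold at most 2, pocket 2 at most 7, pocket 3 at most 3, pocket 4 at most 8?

19

Without the upper bounds there are C(20,3) = 1140 ways to split 17 among 4 pockets.
Subtract solutions that violate a single cap (substitute x_i' = x_i − (cap_i+1)): x_1 ≥ 3 gives C(17,3) = 680; x_2 ≥ 8 gives C(12,3) = 220; x_3 ≥ 4 gives C(16,3) = 560; x_4 ≥ 9 gives C(11,3) = 165. Together 1625.
Add back pairs where two caps are both exceeded: 84 + 286 + 56 + 56 + 1 + 35 = 518.
Subtract triples: 10 + 0 + 4 + 0 = 14.
By inclusion–exclusion the count is 1140 − 1625 + 518 − 14 = 19.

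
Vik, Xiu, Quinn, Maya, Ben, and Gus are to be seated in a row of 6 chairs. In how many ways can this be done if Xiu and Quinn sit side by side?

240

Treat {Xiu, Quinn} as a single unit. There are 5 units to order, and the pair itself can be ordered 2 ways.
That gives 2 × 5! = 2 × 120 = 240.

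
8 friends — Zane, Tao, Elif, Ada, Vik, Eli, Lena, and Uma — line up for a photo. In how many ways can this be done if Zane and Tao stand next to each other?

Place the 6 others and the Zane-Tao pair as 7 objects in a line; the pair has 2 internal arrangements.
So the count is 2·(7)! = 10080.

10080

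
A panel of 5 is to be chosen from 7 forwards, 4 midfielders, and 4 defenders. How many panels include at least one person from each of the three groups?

2044

With no constraint there are C(15,5) = 3003 possible selections.
Selections missing a whole group: no forwards → C(8,5) = 56; no midfielders → C(11,5) = 462; no defenders → C(11,5) = 462.
Add back selections omitting two groups (i.e. drawn from a single group): C(7,5) + C(4,5) + C(4,5) = 21.
By inclusion–exclusion: 3003 − 980 + 21 = 2044.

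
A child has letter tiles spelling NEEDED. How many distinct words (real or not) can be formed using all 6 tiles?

60

The 6 letters of NEEDED have repeats: D appearing twice and E appearing 3 times.
So there are 6! / (3!·2!) = 60 distinguishable arrangements.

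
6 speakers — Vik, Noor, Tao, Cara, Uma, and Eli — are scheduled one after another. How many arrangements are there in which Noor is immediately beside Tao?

Treat {Noor, Tao} as a single unit. There are 5 units to order, and the pair itself can be ordered 2 ways.
That gives 2 × 5! = 2 × 120 = 240.

240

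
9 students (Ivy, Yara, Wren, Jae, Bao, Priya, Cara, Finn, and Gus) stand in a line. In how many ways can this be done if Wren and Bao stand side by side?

Place the 7 others and the Wren-Bao pair as 8 objects in a line; the pair has 2 internal arrangements.
That gives 2 × 8! = 2 × 40320 = 80640.

80640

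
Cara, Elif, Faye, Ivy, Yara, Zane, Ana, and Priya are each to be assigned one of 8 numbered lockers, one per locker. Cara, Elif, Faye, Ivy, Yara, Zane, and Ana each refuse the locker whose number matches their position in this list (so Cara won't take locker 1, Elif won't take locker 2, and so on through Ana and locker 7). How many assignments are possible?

Let Aᵢ (for 1 ≤ i ≤ 7) be the placements that put person i in their forbidden locker. Any j of these fix j positions, leaving (8−j)! ways to fill the rest, and there are C(7,j) ways to pick which j.
By inclusion–exclusion, the number of valid placements is Σ_{j=0}^{7} (−1)^j C(7,j)·(8−j)!.
Computing: 40320 − 35280 + 15120 − 4200 + 840 − 126 + 14 − 1 = 16687.

16687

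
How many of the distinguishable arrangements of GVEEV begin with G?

With the first slot taken by G, it remains to arrange the other 4 letters (VEEV).
Those 4 letters have E appearing twice and V appearing twice, giving (4)!/(2!·2!) = 6.

6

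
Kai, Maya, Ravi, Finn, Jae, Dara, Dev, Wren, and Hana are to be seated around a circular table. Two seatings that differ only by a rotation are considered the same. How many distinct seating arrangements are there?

Fix one person's seat to break rotational symmetry; the remaining 8 people can be arranged in (8)! = 40320 ways.

40320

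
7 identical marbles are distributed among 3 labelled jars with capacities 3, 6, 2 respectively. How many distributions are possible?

11

Ignoring the caps, the number of non-negative solutions to x_1+…+x_3 = 7 is C(9,2) = 36.
Subtract solutions that violate a single cap (substitute x_i' = x_i − (cap_i+1)): x_1 ≥ 4 gives C(5,2) = 10; x_2 ≥ 7 gives C(2,2) = 1; x_3 ≥ 3 gives C(6,2) = 15. Together 26.
Add back pairs where two caps are both exceeded: 0 + 1 + 0 = 1.
By inclusion–exclusion the count is 36 − 26 + 1 = 11.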